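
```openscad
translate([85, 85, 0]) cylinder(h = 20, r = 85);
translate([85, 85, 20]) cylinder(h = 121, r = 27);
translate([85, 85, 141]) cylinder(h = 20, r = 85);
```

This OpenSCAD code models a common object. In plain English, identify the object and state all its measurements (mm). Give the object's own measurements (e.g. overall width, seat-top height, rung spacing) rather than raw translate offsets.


A spool: two coaxial disc flanges of radius 85 mm and thickness 20 mm, joined by a core cylinder of radius 27 mm and height 121 mm. The lower flange rests on z = 0 and the three cylinders share a vertical axis.


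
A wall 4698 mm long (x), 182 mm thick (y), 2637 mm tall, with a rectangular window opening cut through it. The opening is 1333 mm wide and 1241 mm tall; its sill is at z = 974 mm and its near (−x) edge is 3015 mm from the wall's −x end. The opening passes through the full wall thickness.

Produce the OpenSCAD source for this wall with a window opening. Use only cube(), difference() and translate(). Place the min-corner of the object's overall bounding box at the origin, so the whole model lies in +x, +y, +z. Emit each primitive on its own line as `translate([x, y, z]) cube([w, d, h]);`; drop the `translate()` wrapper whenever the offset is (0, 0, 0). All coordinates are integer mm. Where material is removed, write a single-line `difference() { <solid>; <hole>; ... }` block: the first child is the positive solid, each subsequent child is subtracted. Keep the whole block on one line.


difference() { cube([4698, 182, 2637]); translate([3015, 0, 974]) cube([1333, 182, 1241]); }


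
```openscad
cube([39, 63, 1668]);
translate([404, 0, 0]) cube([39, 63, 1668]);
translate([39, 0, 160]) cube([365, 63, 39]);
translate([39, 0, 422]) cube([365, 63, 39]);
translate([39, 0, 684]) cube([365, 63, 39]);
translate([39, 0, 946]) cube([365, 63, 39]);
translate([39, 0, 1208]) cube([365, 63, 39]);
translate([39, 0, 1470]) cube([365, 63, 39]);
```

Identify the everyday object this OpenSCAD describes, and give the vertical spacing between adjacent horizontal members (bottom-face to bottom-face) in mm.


A ladder. The rung spacing is 262 mm.

Two tall 39×63 posts with 6 short bars between them — a ladder. Adjacent rungs sit at z = 160 and z = 422, so the spacing is 422 − 160 = 262 mm.


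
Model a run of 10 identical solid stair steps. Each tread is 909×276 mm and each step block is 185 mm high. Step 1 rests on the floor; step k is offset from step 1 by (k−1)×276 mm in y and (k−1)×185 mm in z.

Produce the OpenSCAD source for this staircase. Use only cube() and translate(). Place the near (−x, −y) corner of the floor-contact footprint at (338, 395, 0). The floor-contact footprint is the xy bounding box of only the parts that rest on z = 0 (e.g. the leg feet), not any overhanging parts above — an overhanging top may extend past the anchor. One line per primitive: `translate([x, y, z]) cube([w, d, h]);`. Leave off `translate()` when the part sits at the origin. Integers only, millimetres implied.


translate([338, 395, 0]) cube([909, 276, 185]);
translate([338, 671, 185]) cube([909, 276, 185]);
translate([338, 947, 370]) cube([909, 276, 185]);
translate([338, 1223, 555]) cube([909, 276, 185]);
translate([338, 1499, 740]) cube([909, 276, 185]);
translate([338, 1775, 925]) cube([909, 276, 185]);
translate([338, 2051, 1110]) cube([909, 276, 185]);
translate([338, 2327, 1295]) cube([909, 276, 185]);
translate([338, 2603, 1480]) cube([909, 276, 185]);
translate([338, 2879, 1665]) cube([909, 276, 185]);


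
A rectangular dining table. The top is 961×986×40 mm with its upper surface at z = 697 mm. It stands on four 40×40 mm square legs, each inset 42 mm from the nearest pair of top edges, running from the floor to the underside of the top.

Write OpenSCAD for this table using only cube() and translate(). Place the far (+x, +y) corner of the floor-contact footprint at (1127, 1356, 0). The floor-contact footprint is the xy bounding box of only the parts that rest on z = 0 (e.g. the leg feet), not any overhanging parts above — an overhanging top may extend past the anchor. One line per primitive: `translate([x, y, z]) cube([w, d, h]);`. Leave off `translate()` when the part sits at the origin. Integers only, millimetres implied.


translate([208, 412, 657]) cube([961, 986, 40]);
translate([250, 454, 0]) cube([40, 40, 657]);
translate([1087, 454, 0]) cube([40, 40, 657]);
translate([250, 1316, 0]) cube([40, 40, 657]);
translate([1087, 1316, 0]) cube([40, 40, 657]);


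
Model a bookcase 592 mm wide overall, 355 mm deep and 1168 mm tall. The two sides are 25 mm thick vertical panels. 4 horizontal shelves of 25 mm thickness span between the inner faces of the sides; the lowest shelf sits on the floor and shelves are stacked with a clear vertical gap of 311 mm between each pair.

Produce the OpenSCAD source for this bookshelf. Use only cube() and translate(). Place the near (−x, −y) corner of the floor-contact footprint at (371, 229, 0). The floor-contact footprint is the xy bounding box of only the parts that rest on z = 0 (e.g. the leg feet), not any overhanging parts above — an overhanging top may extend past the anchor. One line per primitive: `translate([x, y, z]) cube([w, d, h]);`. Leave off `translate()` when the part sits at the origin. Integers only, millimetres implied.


translate([371, 229, 0]) cube([25, 355, 1168]);
translate([938, 229, 0]) cube([25, 355, 1168]);
translate([396, 229, 0]) cube([542, 355, 25]);
translate([396, 229, 336]) cube([542, 355, 25]);
translate([396, 229, 672]) cube([542, 355, 25]);
translate([396, 229, 1008]) cube([542, 355, 25]);


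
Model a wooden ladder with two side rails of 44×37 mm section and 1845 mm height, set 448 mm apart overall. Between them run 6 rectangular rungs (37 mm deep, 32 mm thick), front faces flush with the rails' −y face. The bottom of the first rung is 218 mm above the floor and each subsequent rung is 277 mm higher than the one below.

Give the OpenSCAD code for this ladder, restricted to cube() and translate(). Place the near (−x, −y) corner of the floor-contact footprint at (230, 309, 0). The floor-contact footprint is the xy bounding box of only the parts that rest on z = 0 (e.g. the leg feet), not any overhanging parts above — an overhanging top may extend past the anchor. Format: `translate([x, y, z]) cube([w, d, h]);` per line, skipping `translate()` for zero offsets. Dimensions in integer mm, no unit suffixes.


translate([230, 309, 0]) cube([44, 37, 1845]);
translate([634, 309, 0]) cube([44, 37, 1845]);
translate([274, 309, 218]) cube([360, 37, 32]);
translate([274, 309, 495]) cube([360, 37, 32]);
translate([274, 309, 772]) cube([360, 37, 32]);
translate([274, 309, 1049]) cube([360, 37, 32]);
translate([274, 309, 1326]) cube([360, 37, 32]);
translate([274, 309, 1603]) cube([360, 37, 32]);


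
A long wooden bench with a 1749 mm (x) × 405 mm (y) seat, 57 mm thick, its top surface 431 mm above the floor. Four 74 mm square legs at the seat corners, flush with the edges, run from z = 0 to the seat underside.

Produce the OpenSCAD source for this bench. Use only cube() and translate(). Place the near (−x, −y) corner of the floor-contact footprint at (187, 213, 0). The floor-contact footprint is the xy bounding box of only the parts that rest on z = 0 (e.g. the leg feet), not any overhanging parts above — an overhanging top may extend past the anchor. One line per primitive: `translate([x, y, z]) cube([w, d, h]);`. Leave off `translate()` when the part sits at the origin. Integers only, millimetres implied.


translate([187, 213, 374]) cube([1749, 405, 57]);
translate([187, 213, 0]) cube([74, 74, 374]);
translate([187, 544, 0]) cube([74, 74, 374]);
translate([1862, 213, 0]) cube([74, 74, 374]);
translate([1862, 544, 0]) cube([74, 74, 374]);


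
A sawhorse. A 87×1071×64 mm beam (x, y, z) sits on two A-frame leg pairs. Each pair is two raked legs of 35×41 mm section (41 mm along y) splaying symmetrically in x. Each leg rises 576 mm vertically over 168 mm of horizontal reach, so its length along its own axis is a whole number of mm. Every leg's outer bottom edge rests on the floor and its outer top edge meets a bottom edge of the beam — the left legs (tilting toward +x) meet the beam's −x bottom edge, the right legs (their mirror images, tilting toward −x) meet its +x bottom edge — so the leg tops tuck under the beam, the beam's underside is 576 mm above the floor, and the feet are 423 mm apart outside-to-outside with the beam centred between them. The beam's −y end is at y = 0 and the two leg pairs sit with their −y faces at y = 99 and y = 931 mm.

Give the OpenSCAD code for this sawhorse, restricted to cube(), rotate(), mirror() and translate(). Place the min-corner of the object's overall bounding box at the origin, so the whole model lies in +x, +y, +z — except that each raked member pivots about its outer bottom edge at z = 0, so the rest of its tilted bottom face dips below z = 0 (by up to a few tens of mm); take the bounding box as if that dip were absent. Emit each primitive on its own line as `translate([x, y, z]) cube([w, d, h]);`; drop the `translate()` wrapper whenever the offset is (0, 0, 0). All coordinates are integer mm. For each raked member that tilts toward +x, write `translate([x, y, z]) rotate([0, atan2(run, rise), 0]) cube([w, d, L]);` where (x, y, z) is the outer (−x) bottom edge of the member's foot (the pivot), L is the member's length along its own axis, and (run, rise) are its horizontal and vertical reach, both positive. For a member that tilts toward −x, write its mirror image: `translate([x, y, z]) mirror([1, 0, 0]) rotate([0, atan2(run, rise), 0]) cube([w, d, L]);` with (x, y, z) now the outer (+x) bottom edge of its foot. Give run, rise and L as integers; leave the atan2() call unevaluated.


translate([168, 0, 576]) cube([87, 1071, 64]);
translate([0, 99, 0]) rotate([0, atan2(168, 576), 0]) cube([35, 41, 600]);
translate([423, 99, 0]) mirror([1, 0, 0]) rotate([0, atan2(168, 576), 0]) cube([35, 41, 600]);
translate([0, 931, 0]) rotate([0, atan2(168, 576), 0]) cube([35, 41, 600]);
translate([423, 931, 0]) mirror([1, 0, 0]) rotate([0, atan2(168, 576), 0]) cube([35, 41, 600]);


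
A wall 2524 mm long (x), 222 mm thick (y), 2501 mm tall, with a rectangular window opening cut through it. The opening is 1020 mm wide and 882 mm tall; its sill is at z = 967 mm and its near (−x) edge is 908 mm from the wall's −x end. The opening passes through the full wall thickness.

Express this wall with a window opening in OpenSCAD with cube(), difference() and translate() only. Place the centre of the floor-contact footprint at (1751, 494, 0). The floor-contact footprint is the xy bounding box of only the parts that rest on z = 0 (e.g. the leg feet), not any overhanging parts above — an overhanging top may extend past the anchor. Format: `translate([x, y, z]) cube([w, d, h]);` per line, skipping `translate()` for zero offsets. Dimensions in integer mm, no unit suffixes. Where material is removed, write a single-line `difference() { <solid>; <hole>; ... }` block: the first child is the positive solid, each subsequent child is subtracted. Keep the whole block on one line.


difference() { translate([489, 383, 0]) cube([2524, 222, 2501]); translate([1397, 383, 967]) cube([1020, 222, 882]); }


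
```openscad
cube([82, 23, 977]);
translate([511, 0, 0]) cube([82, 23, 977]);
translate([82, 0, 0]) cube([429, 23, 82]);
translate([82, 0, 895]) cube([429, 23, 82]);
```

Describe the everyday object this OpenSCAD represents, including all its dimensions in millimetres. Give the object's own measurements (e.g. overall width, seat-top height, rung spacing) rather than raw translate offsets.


A rectangular picture frame lying in the x–z plane (depth along y). The opening is 429 mm wide (x) by 813 mm tall (z), surrounded by a border 82 mm wide on all four sides. The frame is 23 mm deep and is made of two full-height vertical stiles with two horizontal rails fitted between them.


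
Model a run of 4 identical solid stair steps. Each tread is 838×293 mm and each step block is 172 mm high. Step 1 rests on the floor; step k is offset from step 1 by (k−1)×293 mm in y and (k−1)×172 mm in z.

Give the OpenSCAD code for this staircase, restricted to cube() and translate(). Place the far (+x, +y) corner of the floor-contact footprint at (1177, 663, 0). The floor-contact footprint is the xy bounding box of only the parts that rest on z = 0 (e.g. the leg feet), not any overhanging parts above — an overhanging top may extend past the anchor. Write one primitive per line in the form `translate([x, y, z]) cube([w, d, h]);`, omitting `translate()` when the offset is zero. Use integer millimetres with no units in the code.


translate([339, 370, 0]) cube([838, 293, 172]);
translate([339, 663, 172]) cube([838, 293, 172]);
translate([339, 956, 344]) cube([838, 293, 172]);
translate([339, 1249, 516]) cube([838, 293, 172]);


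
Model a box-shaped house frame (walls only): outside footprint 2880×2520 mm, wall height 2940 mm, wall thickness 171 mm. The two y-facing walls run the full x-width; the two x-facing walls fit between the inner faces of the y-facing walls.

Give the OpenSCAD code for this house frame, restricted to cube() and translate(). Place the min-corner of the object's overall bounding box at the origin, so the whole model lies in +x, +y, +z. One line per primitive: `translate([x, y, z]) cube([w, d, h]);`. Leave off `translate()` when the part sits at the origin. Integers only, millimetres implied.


cube([2880, 171, 2940]);
translate([0, 2349, 0]) cube([2880, 171, 2940]);
translate([0, 171, 0]) cube([171, 2178, 2940]);
translate([2709, 171, 0]) cube([171, 2178, 2940]);


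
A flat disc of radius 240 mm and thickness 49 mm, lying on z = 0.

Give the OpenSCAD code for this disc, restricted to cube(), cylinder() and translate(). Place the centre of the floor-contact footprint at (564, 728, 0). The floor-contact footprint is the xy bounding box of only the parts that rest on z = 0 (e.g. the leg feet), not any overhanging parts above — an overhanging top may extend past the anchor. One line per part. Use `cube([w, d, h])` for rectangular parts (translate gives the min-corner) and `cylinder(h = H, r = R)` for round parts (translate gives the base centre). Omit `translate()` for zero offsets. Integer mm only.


translate([564, 728, 0]) cylinder(h = 49, r = 240);


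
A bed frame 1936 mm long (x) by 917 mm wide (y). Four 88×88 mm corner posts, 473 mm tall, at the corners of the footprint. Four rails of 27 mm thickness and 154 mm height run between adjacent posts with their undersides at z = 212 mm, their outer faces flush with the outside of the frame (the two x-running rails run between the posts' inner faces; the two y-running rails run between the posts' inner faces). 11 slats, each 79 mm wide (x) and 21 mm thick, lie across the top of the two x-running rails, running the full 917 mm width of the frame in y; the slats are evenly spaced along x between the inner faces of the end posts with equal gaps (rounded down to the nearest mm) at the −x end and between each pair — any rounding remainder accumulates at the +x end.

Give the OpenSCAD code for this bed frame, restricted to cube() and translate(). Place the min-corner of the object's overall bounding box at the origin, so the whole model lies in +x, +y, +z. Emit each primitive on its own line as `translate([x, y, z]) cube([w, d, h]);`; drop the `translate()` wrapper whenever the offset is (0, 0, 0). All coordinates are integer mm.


cube([88, 88, 473]);
translate([0, 829, 0]) cube([88, 88, 473]);
translate([1848, 0, 0]) cube([88, 88, 473]);
translate([1848, 829, 0]) cube([88, 88, 473]);
translate([88, 0, 212]) cube([1760, 27, 154]);
translate([88, 890, 212]) cube([1760, 27, 154]);
translate([0, 88, 212]) cube([27, 741, 154]);
translate([1909, 88, 212]) cube([27, 741, 154]);
translate([162, 0, 366]) cube([79, 917, 21]);
translate([315, 0, 366]) cube([79, 917, 21]);
translate([468, 0, 366]) cube([79, 917, 21]);
translate([621, 0, 366]) cube([79, 917, 21]);
translate([774, 0, 366]) cube([79, 917, 21]);
translate([927, 0, 366]) cube([79, 917, 21]);
translate([1080, 0, 366]) cube([79, 917, 21]);
translate([1233, 0, 366]) cube([79, 917, 21]);
translate([1386, 0, 366]) cube([79, 917, 21]);
translate([1539, 0, 366]) cube([79, 917, 21]);
translate([1692, 0, 366]) cube([79, 917, 21]);


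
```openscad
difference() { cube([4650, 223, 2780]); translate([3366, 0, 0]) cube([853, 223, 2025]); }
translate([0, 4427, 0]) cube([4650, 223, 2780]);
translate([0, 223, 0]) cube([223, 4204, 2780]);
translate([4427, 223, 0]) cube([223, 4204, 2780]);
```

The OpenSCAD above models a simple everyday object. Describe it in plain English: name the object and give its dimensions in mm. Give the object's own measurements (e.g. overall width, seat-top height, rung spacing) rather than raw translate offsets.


A single room: four walls, each 2780 mm tall and 223 mm thick, enclosing an outside footprint 4650×4650 mm (x × y), no floor or roof. The front and back walls (−y and +y sides) run the full x-width; the side walls fit between their inner faces. A door opening 853 mm wide and 2025 mm tall is cut through the front wall from the floor up, its −x edge 3366 mm from the wall's −x end.


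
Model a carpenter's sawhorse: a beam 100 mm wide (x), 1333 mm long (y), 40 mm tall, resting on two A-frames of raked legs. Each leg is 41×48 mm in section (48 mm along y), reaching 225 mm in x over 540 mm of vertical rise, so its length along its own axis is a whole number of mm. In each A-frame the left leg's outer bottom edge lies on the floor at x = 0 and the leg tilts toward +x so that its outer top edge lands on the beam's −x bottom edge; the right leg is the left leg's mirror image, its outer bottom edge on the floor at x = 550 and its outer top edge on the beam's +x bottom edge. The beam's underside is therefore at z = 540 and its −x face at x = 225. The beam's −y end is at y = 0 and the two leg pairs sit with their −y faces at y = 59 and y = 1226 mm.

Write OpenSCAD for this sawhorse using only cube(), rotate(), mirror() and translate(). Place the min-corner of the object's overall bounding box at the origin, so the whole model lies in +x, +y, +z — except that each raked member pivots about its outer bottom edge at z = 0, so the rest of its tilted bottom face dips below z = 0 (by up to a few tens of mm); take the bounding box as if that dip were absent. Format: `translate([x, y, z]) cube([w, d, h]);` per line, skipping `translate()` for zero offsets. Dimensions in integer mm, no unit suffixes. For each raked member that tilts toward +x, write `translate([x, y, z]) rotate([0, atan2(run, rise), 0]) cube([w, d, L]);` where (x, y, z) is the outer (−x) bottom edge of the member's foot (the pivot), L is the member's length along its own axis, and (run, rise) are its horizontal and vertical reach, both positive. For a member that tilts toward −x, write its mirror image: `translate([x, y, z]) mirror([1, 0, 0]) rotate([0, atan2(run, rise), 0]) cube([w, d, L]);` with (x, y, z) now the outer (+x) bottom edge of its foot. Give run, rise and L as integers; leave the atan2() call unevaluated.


translate([225, 0, 540]) cube([100, 1333, 40]);
translate([0, 59, 0]) rotate([0, atan2(225, 540), 0]) cube([41, 48, 585]);
translate([550, 59, 0]) mirror([1, 0, 0]) rotate([0, atan2(225, 540), 0]) cube([41, 48, 585]);
translate([0, 1226, 0]) rotate([0, atan2(225, 540), 0]) cube([41, 48, 585]);
translate([550, 1226, 0]) mirror([1, 0, 0]) rotate([0, atan2(225, 540), 0]) cube([41, 48, 585]);


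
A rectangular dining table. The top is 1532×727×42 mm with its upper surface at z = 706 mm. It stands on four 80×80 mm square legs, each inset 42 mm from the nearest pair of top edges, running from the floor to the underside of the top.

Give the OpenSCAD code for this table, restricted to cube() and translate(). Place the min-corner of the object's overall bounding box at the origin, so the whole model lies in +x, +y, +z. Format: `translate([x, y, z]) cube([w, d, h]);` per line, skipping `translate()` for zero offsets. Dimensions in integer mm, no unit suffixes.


translate([0, 0, 664]) cube([1532, 727, 42]);
translate([42, 42, 0]) cube([80, 80, 664]);
translate([1410, 42, 0]) cube([80, 80, 664]);
translate([42, 605, 0]) cube([80, 80, 664]);
translate([1410, 605, 0]) cube([80, 80, 664]);


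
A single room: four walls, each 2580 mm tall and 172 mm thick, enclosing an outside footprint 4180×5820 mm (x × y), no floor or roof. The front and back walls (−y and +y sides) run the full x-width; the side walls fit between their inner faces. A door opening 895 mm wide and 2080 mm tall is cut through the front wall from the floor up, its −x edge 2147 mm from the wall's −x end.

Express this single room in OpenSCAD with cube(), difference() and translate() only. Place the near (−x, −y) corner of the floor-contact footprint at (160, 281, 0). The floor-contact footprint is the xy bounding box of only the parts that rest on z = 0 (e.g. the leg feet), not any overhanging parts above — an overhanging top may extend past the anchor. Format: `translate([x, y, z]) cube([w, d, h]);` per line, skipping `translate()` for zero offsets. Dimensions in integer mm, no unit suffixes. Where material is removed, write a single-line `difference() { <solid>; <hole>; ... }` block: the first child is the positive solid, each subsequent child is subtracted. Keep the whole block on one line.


difference() { translate([160, 281, 0]) cube([4180, 172, 2580]); translate([2307, 281, 0]) cube([895, 172, 2080]); }
translate([160, 5929, 0]) cube([4180, 172, 2580]);
translate([160, 453, 0]) cube([172, 5476, 2580]);
translate([4168, 453, 0]) cube([172, 5476, 2580]);


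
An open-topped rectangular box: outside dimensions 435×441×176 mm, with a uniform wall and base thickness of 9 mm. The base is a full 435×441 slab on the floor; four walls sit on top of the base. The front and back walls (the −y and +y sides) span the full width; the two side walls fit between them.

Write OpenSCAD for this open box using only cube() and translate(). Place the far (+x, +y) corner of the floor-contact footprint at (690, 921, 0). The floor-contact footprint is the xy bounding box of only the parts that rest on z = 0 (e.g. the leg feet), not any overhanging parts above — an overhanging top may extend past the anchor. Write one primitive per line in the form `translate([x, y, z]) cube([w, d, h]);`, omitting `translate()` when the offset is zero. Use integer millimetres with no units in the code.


translate([255, 480, 0]) cube([435, 441, 9]);
translate([255, 480, 9]) cube([435, 9, 167]);
translate([255, 912, 9]) cube([435, 9, 167]);
translate([255, 489, 9]) cube([9, 423, 167]);
translate([681, 489, 9]) cube([9, 423, 167]);


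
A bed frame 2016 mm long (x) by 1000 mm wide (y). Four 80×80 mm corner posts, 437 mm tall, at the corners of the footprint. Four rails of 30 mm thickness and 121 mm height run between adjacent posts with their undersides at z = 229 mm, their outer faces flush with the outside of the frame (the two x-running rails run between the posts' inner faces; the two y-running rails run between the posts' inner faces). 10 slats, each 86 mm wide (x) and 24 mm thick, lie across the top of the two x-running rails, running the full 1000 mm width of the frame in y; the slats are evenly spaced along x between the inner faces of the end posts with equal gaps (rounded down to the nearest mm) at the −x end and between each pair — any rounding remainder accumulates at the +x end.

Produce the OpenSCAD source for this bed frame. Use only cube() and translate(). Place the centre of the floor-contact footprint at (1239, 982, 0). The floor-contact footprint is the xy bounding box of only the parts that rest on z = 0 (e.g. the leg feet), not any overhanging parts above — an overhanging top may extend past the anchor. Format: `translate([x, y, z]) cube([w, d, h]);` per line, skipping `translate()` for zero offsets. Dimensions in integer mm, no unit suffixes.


translate([231, 482, 0]) cube([80, 80, 437]);
translate([231, 1402, 0]) cube([80, 80, 437]);
translate([2167, 482, 0]) cube([80, 80, 437]);
translate([2167, 1402, 0]) cube([80, 80, 437]);
translate([311, 482, 229]) cube([1856, 30, 121]);
translate([311, 1452, 229]) cube([1856, 30, 121]);
translate([231, 562, 229]) cube([30, 840, 121]);
translate([2217, 562, 229]) cube([30, 840, 121]);
translate([401, 482, 350]) cube([86, 1000, 24]);
translate([577, 482, 350]) cube([86, 1000, 24]);
translate([753, 482, 350]) cube([86, 1000, 24]);
translate([929, 482, 350]) cube([86, 1000, 24]);
translate([1105, 482, 350]) cube([86, 1000, 24]);
translate([1281, 482, 350]) cube([86, 1000, 24]);
translate([1457, 482, 350]) cube([86, 1000, 24]);
translate([1633, 482, 350]) cube([86, 1000, 24]);
translate([1809, 482, 350]) cube([86, 1000, 24]);
translate([1985, 482, 350]) cube([86, 1000, 24]);


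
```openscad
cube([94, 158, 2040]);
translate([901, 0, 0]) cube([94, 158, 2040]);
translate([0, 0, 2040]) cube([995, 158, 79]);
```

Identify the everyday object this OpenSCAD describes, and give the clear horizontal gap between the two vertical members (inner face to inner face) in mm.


A door frame. The clear opening width is 807 mm.

Two 2040 mm tall posts with a header on top — a door frame. The left jamb is 94 mm wide at x = 0; the right jamb starts at x = 901. The clear opening is 901 − 94 = 807 mm.


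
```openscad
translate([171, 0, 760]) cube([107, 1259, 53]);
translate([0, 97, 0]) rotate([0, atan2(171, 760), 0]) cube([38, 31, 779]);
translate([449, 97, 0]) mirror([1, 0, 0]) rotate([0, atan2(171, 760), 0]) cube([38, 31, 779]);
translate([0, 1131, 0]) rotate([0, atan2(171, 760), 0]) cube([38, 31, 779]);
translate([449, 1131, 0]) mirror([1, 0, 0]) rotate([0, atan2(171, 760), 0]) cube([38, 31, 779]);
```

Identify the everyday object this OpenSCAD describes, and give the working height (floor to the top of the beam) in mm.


A sawhorse. The overall height is 813 mm.

A beam across two mirrored pairs of raked legs — a sawhorse. The beam's underside is at z = 760 (matching the legs' vertical rise in atan2(171, 760)) and the beam is 53 mm tall, so its top is at 760 + 53 = 813 mm. The raked legs top out at the beam's underside, so that is the highest point.


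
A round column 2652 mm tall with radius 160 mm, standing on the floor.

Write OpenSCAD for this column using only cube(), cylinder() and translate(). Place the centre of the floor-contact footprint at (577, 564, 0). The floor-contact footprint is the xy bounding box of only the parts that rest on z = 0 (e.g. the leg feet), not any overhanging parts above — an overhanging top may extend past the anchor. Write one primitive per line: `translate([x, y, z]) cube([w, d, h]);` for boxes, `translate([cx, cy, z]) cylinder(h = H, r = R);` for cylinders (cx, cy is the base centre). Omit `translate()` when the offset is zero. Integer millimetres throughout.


translate([577, 564, 0]) cylinder(h = 2652, r = 160);


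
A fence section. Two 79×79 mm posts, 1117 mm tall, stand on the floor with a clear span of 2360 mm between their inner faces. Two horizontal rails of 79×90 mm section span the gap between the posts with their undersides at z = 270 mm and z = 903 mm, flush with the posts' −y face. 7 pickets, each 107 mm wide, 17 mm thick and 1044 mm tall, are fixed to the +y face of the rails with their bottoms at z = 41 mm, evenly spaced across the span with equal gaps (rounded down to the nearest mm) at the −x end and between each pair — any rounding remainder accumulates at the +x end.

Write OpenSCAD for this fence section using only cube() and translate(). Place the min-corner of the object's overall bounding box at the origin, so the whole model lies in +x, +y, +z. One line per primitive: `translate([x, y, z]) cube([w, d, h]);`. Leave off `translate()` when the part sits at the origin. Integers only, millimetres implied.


cube([79, 79, 1117]);
translate([2439, 0, 0]) cube([79, 79, 1117]);
translate([79, 0, 270]) cube([2360, 79, 90]);
translate([79, 0, 903]) cube([2360, 79, 90]);
translate([280, 79, 41]) cube([107, 17, 1044]);
translate([588, 79, 41]) cube([107, 17, 1044]);
translate([896, 79, 41]) cube([107, 17, 1044]);
translate([1204, 79, 41]) cube([107, 17, 1044]);
translate([1512, 79, 41]) cube([107, 17, 1044]);
translate([1820, 79, 41]) cube([107, 17, 1044]);
translate([2128, 79, 41]) cube([107, 17, 1044]);


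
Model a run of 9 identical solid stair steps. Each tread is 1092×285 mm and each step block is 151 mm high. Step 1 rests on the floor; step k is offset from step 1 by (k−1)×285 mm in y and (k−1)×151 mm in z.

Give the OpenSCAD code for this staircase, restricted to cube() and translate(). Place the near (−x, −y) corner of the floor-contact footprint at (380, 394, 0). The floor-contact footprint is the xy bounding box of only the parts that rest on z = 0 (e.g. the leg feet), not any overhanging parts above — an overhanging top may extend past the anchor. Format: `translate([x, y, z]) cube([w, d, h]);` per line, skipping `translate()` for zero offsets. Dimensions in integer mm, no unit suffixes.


translate([380, 394, 0]) cube([1092, 285, 151]);
translate([380, 679, 151]) cube([1092, 285, 151]);
translate([380, 964, 302]) cube([1092, 285, 151]);
translate([380, 1249, 453]) cube([1092, 285, 151]);
translate([380, 1534, 604]) cube([1092, 285, 151]);
translate([380, 1819, 755]) cube([1092, 285, 151]);
translate([380, 2104, 906]) cube([1092, 285, 151]);
translate([380, 2389, 1057]) cube([1092, 285, 151]);
translate([380, 2674, 1208]) cube([1092, 285, 151]);


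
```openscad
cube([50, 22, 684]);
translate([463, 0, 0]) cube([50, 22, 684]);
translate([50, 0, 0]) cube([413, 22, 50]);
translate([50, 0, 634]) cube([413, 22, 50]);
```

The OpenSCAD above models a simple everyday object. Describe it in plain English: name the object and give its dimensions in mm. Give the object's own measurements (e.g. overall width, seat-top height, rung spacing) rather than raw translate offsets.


A rectangular picture frame lying in the x–z plane (depth along y). The opening is 413 mm wide (x) by 584 mm tall (z), surrounded by a border 50 mm wide on all four sides. The frame is 22 mm deep and is made of two full-height vertical stiles with two horizontal rails fitted between them.


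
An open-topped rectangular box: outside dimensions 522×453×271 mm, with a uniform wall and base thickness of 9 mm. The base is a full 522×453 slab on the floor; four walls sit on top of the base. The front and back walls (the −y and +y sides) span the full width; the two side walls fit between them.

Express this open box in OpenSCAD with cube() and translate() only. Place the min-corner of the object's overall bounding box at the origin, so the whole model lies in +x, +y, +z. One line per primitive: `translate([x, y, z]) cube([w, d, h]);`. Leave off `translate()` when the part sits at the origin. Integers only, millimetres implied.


cube([522, 453, 9]);
translate([0, 0, 9]) cube([522, 9, 262]);
translate([0, 444, 9]) cube([522, 9, 262]);
translate([0, 9, 9]) cube([9, 435, 262]);
translate([513, 9, 9]) cube([9, 435, 262]);


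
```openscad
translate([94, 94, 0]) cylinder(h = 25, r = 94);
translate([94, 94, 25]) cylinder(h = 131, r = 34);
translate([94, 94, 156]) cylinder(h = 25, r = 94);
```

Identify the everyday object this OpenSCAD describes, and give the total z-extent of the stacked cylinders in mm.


A spool. The overall height is 181 mm.

Three coaxial cylinders, large–small–large — a spool. Two 25 mm flanges and a 131 mm core give 25 + 131 + 25 = 181 mm.


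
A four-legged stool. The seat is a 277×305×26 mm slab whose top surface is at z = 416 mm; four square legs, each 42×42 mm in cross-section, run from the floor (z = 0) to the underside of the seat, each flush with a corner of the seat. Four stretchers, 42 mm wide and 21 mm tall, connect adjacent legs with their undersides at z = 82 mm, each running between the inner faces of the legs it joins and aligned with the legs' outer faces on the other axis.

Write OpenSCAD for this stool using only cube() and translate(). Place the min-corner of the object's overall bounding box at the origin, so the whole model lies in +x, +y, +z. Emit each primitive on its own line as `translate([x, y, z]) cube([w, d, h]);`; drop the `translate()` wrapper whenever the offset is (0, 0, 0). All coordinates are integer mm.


// leg_h = 416 - 26 = 390
// stretcher span = 277 - 2*42 = 193
translate([0, 0, 390]) cube([277, 305, 26]);
cube([42, 42, 390]);
translate([235, 0, 0]) cube([42, 42, 390]);
translate([0, 263, 0]) cube([42, 42, 390]);
translate([235, 263, 0]) cube([42, 42, 390]);
translate([42, 0, 82]) cube([193, 42, 21]);
translate([42, 263, 82]) cube([193, 42, 21]);
translate([0, 42, 82]) cube([42, 221, 21]);
translate([235, 42, 82]) cube([42, 221, 21]);


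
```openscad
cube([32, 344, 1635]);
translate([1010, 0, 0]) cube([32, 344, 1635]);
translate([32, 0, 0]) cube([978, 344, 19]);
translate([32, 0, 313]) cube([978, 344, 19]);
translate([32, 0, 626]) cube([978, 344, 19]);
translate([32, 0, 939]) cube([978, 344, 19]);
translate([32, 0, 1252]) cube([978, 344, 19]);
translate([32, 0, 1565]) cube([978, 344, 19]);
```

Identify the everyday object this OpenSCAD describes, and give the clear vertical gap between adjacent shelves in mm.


A bookshelf. The clear shelf gap is 294 mm.

Two tall side panels with 6 horizontal boards between them — a bookshelf. The first two shelf undersides are at z = 0 and z = 313; with shelf thickness 19, the clear gap is 313 − 0 − 19 = 294 mm.


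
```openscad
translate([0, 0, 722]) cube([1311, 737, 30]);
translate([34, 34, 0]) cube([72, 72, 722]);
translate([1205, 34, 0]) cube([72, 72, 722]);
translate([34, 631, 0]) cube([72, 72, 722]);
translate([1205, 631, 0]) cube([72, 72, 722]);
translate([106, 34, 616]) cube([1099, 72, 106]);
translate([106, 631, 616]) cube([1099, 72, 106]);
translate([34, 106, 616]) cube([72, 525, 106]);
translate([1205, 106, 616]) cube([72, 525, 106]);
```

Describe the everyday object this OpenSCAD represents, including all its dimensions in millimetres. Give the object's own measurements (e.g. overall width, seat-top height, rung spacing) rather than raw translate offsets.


A table: top 1311 mm (x) × 737 mm (y), 30 mm thick, upper face at z = 752 mm, on four 72×72 mm square legs, each inset 34 mm from the nearest pair of top edges from z = 0 to the bottom of the top. Four apron rails, 72 mm thick and 106 mm tall, run between adjacent legs with their top edges flush with the underside of the top and their outer faces flush with the legs' outer faces.


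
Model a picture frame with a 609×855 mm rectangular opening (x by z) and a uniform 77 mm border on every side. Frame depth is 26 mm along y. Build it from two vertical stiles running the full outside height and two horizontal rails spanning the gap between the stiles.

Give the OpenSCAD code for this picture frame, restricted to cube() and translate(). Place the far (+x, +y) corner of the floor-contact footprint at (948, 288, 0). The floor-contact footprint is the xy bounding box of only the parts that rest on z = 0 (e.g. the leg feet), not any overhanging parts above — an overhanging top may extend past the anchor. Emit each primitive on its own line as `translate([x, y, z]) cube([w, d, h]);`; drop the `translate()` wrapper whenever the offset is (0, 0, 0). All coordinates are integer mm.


translate([185, 262, 0]) cube([77, 26, 1009]);
translate([871, 262, 0]) cube([77, 26, 1009]);
translate([262, 262, 0]) cube([609, 26, 77]);
translate([262, 262, 932]) cube([609, 26, 77]);


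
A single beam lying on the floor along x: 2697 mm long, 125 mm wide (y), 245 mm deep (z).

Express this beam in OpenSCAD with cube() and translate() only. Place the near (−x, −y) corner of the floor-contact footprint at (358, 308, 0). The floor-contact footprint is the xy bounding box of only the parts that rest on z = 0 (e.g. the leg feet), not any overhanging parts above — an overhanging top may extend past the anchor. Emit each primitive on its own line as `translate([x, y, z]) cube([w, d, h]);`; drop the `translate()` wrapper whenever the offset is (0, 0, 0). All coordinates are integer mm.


translate([358, 308, 0]) cube([2697, 125, 245]);


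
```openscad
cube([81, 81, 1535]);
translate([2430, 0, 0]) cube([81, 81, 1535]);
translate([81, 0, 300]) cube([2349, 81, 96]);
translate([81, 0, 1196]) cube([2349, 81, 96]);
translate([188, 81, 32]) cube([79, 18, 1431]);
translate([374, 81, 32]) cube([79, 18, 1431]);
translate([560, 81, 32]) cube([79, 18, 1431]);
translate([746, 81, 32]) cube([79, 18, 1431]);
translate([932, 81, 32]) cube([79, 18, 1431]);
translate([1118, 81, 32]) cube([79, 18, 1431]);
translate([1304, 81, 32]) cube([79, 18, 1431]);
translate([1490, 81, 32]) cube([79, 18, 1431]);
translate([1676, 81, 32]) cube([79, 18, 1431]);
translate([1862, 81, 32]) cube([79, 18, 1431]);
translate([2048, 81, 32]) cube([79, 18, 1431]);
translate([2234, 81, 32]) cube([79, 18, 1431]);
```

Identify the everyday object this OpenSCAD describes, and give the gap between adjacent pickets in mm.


A fence section. The picket gap is 107 mm.

Two posts, two rails, 12 pickets — a fence section. Span 2349 mm holds 12 pickets of 79 mm with 13 equal gaps: ⌊(2349 − 12·79) / 13⌋ = 107 mm.


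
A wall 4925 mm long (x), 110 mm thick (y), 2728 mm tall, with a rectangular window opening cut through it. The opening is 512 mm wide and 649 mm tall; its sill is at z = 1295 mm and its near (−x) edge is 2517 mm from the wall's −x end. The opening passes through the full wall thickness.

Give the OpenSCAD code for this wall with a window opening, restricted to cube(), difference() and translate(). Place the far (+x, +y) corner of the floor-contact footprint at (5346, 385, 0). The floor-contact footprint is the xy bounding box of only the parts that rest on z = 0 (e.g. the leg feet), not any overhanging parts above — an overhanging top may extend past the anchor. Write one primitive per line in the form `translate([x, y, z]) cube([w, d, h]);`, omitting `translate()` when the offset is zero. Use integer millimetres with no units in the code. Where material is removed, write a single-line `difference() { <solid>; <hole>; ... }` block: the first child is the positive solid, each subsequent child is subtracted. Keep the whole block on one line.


difference() { translate([421, 275, 0]) cube([4925, 110, 2728]); translate([2938, 275, 1295]) cube([512, 110, 649]); }


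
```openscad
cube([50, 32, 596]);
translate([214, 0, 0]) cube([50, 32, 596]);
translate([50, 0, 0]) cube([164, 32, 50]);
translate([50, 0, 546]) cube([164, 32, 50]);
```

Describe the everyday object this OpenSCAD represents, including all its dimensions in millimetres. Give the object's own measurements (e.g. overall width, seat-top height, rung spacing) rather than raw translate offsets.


A rectangular picture frame lying in the x–z plane (depth along y). The opening is 164 mm wide (x) by 496 mm tall (z), surrounded by a border 50 mm wide on all four sides. The frame is 32 mm deep and is made of two full-height vertical stiles with two horizontal rails fitted between them.


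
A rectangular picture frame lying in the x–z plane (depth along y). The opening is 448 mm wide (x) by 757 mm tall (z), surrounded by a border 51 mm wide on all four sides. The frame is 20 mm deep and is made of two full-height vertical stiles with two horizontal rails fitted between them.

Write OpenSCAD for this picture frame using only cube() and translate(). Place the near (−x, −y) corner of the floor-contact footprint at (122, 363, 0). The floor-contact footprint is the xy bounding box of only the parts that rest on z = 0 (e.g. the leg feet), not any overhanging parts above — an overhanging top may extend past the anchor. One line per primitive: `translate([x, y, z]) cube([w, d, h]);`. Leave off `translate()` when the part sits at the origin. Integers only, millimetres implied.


translate([122, 363, 0]) cube([51, 20, 859]);
translate([621, 363, 0]) cube([51, 20, 859]);
translate([173, 363, 0]) cube([448, 20, 51]);
translate([173, 363, 808]) cube([448, 20, 51]);
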